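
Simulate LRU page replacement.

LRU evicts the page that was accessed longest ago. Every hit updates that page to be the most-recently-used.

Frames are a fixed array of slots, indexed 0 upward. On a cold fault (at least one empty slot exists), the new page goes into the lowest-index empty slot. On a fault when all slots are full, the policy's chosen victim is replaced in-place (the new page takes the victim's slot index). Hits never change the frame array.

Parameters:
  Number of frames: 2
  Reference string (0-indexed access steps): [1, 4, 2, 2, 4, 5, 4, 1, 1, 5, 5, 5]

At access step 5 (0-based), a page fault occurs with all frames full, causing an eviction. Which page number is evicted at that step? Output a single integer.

Answer: 2

Derivation:
Step 0: ref 1 -> FAULT, frames=[1,-]
Step 1: ref 4 -> FAULT, frames=[1,4]
Step 2: ref 2 -> FAULT, evict 1, frames=[2,4]
Step 3: ref 2 -> HIT, frames=[2,4]
Step 4: ref 4 -> HIT, frames=[2,4]
Step 5: ref 5 -> FAULT, evict 2, frames=[5,4]
At step 5: evicted page 2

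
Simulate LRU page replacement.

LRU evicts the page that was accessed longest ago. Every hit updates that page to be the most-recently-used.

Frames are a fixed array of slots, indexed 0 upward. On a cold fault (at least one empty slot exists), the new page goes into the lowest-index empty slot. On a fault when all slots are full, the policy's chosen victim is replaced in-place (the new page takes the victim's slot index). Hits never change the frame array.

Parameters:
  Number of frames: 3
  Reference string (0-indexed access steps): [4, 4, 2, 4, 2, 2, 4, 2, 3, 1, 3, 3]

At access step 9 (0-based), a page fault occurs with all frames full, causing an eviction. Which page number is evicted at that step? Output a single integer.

Step 0: ref 4 -> FAULT, frames=[4,-,-]
Step 1: ref 4 -> HIT, frames=[4,-,-]
Step 2: ref 2 -> FAULT, frames=[4,2,-]
Step 3: ref 4 -> HIT, frames=[4,2,-]
Step 4: ref 2 -> HIT, frames=[4,2,-]
Step 5: ref 2 -> HIT, frames=[4,2,-]
Step 6: ref 4 -> HIT, frames=[4,2,-]
Step 7: ref 2 -> HIT, frames=[4,2,-]
Step 8: ref 3 -> FAULT, frames=[4,2,3]
Step 9: ref 1 -> FAULT, evict 4, frames=[1,2,3]
At step 9: evicted page 4

Answer: 4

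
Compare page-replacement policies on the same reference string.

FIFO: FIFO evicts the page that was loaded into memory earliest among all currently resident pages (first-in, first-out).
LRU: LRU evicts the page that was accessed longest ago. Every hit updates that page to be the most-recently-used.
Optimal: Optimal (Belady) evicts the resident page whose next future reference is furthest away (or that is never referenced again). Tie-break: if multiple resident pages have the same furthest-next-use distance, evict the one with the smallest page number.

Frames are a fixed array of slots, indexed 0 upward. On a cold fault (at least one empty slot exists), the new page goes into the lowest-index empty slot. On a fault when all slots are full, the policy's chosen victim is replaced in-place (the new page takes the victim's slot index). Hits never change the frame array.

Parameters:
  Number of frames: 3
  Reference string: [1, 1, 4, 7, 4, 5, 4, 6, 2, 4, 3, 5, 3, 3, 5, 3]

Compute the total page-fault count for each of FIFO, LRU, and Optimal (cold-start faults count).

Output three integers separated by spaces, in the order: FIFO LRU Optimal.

--- FIFO ---
  step 0: ref 1 -> FAULT, frames=[1,-,-] (faults so far: 1)
  step 1: ref 1 -> HIT, frames=[1,-,-] (faults so far: 1)
  step 2: ref 4 -> FAULT, frames=[1,4,-] (faults so far: 2)
  step 3: ref 7 -> FAULT, frames=[1,4,7] (faults so far: 3)
  step 4: ref 4 -> HIT, frames=[1,4,7] (faults so far: 3)
  step 5: ref 5 -> FAULT, evict 1, frames=[5,4,7] (faults so far: 4)
  step 6: ref 4 -> HIT, frames=[5,4,7] (faults so far: 4)
  step 7: ref 6 -> FAULT, evict 4, frames=[5,6,7] (faults so far: 5)
  step 8: ref 2 -> FAULT, evict 7, frames=[5,6,2] (faults so far: 6)
  step 9: ref 4 -> FAULT, evict 5, frames=[4,6,2] (faults so far: 7)
  step 10: ref 3 -> FAULT, evict 6, frames=[4,3,2] (faults so far: 8)
  step 11: ref 5 -> FAULT, evict 2, frames=[4,3,5] (faults so far: 9)
  step 12: ref 3 -> HIT, frames=[4,3,5] (faults so far: 9)
  step 13: ref 3 -> HIT, frames=[4,3,5] (faults so far: 9)
  step 14: ref 5 -> HIT, frames=[4,3,5] (faults so far: 9)
  step 15: ref 3 -> HIT, frames=[4,3,5] (faults so far: 9)
  FIFO total faults: 9
--- LRU ---
  step 0: ref 1 -> FAULT, frames=[1,-,-] (faults so far: 1)
  step 1: ref 1 -> HIT, frames=[1,-,-] (faults so far: 1)
  step 2: ref 4 -> FAULT, frames=[1,4,-] (faults so far: 2)
  step 3: ref 7 -> FAULT, frames=[1,4,7] (faults so far: 3)
  step 4: ref 4 -> HIT, frames=[1,4,7] (faults so far: 3)
  step 5: ref 5 -> FAULT, evict 1, frames=[5,4,7] (faults so far: 4)
  step 6: ref 4 -> HIT, frames=[5,4,7] (faults so far: 4)
  step 7: ref 6 -> FAULT, evict 7, frames=[5,4,6] (faults so far: 5)
  step 8: ref 2 -> FAULT, evict 5, frames=[2,4,6] (faults so far: 6)
  step 9: ref 4 -> HIT, frames=[2,4,6] (faults so far: 6)
  step 10: ref 3 -> FAULT, evict 6, frames=[2,4,3] (faults so far: 7)
  step 11: ref 5 -> FAULT, evict 2, frames=[5,4,3] (faults so far: 8)
  step 12: ref 3 -> HIT, frames=[5,4,3] (faults so far: 8)
  step 13: ref 3 -> HIT, frames=[5,4,3] (faults so far: 8)
  step 14: ref 5 -> HIT, frames=[5,4,3] (faults so far: 8)
  step 15: ref 3 -> HIT, frames=[5,4,3] (faults so far: 8)
  LRU total faults: 8
--- Optimal ---
  step 0: ref 1 -> FAULT, frames=[1,-,-] (faults so far: 1)
  step 1: ref 1 -> HIT, frames=[1,-,-] (faults so far: 1)
  step 2: ref 4 -> FAULT, frames=[1,4,-] (faults so far: 2)
  step 3: ref 7 -> FAULT, frames=[1,4,7] (faults so far: 3)
  step 4: ref 4 -> HIT, frames=[1,4,7] (faults so far: 3)
  step 5: ref 5 -> FAULT, evict 1, frames=[5,4,7] (faults so far: 4)
  step 6: ref 4 -> HIT, frames=[5,4,7] (faults so far: 4)
  step 7: ref 6 -> FAULT, evict 7, frames=[5,4,6] (faults so far: 5)
  step 8: ref 2 -> FAULT, evict 6, frames=[5,4,2] (faults so far: 6)
  step 9: ref 4 -> HIT, frames=[5,4,2] (faults so far: 6)
  step 10: ref 3 -> FAULT, evict 2, frames=[5,4,3] (faults so far: 7)
  step 11: ref 5 -> HIT, frames=[5,4,3] (faults so far: 7)
  step 12: ref 3 -> HIT, frames=[5,4,3] (faults so far: 7)
  step 13: ref 3 -> HIT, frames=[5,4,3] (faults so far: 7)
  step 14: ref 5 -> HIT, frames=[5,4,3] (faults so far: 7)
  step 15: ref 3 -> HIT, frames=[5,4,3] (faults so far: 7)
  Optimal total faults: 7

Answer: 9 8 7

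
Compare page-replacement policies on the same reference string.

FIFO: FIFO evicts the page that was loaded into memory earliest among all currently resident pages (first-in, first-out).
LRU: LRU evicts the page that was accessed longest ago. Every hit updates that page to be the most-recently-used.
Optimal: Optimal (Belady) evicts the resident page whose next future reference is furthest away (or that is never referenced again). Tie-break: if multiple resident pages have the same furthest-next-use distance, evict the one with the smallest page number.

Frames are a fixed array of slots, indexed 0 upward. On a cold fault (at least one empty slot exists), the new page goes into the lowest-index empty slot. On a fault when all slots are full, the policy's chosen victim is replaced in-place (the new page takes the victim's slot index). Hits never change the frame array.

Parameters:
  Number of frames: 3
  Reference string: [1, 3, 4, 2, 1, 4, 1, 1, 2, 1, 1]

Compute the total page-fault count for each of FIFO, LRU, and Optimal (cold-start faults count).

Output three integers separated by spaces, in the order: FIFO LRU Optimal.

--- FIFO ---
  step 0: ref 1 -> FAULT, frames=[1,-,-] (faults so far: 1)
  step 1: ref 3 -> FAULT, frames=[1,3,-] (faults so far: 2)
  step 2: ref 4 -> FAULT, frames=[1,3,4] (faults so far: 3)
  step 3: ref 2 -> FAULT, evict 1, frames=[2,3,4] (faults so far: 4)
  step 4: ref 1 -> FAULT, evict 3, frames=[2,1,4] (faults so far: 5)
  step 5: ref 4 -> HIT, frames=[2,1,4] (faults so far: 5)
  step 6: ref 1 -> HIT, frames=[2,1,4] (faults so far: 5)
  step 7: ref 1 -> HIT, frames=[2,1,4] (faults so far: 5)
  step 8: ref 2 -> HIT, frames=[2,1,4] (faults so far: 5)
  step 9: ref 1 -> HIT, frames=[2,1,4] (faults so far: 5)
  step 10: ref 1 -> HIT, frames=[2,1,4] (faults so far: 5)
  FIFO total faults: 5
--- LRU ---
  step 0: ref 1 -> FAULT, frames=[1,-,-] (faults so far: 1)
  step 1: ref 3 -> FAULT, frames=[1,3,-] (faults so far: 2)
  step 2: ref 4 -> FAULT, frames=[1,3,4] (faults so far: 3)
  step 3: ref 2 -> FAULT, evict 1, frames=[2,3,4] (faults so far: 4)
  step 4: ref 1 -> FAULT, evict 3, frames=[2,1,4] (faults so far: 5)
  step 5: ref 4 -> HIT, frames=[2,1,4] (faults so far: 5)
  step 6: ref 1 -> HIT, frames=[2,1,4] (faults so far: 5)
  step 7: ref 1 -> HIT, frames=[2,1,4] (faults so far: 5)
  step 8: ref 2 -> HIT, frames=[2,1,4] (faults so far: 5)
  step 9: ref 1 -> HIT, frames=[2,1,4] (faults so far: 5)
  step 10: ref 1 -> HIT, frames=[2,1,4] (faults so far: 5)
  LRU total faults: 5
--- Optimal ---
  step 0: ref 1 -> FAULT, frames=[1,-,-] (faults so far: 1)
  step 1: ref 3 -> FAULT, frames=[1,3,-] (faults so far: 2)
  step 2: ref 4 -> FAULT, frames=[1,3,4] (faults so far: 3)
  step 3: ref 2 -> FAULT, evict 3, frames=[1,2,4] (faults so far: 4)
  step 4: ref 1 -> HIT, frames=[1,2,4] (faults so far: 4)
  step 5: ref 4 -> HIT, frames=[1,2,4] (faults so far: 4)
  step 6: ref 1 -> HIT, frames=[1,2,4] (faults so far: 4)
  step 7: ref 1 -> HIT, frames=[1,2,4] (faults so far: 4)
  step 8: ref 2 -> HIT, frames=[1,2,4] (faults so far: 4)
  step 9: ref 1 -> HIT, frames=[1,2,4] (faults so far: 4)
  step 10: ref 1 -> HIT, frames=[1,2,4] (faults so far: 4)
  Optimal total faults: 4

Answer: 5 5 4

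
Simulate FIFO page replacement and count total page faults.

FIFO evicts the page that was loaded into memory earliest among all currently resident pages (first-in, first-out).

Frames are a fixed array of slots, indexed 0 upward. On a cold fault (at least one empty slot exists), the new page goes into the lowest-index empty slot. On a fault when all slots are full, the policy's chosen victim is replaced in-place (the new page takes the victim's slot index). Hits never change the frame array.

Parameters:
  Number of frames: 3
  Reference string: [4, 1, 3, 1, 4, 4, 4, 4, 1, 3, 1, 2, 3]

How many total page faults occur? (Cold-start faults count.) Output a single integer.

Step 0: ref 4 → FAULT, frames=[4,-,-]
Step 1: ref 1 → FAULT, frames=[4,1,-]
Step 2: ref 3 → FAULT, frames=[4,1,3]
Step 3: ref 1 → HIT, frames=[4,1,3]
Step 4: ref 4 → HIT, frames=[4,1,3]
Step 5: ref 4 → HIT, frames=[4,1,3]
Step 6: ref 4 → HIT, frames=[4,1,3]
Step 7: ref 4 → HIT, frames=[4,1,3]
Step 8: ref 1 → HIT, frames=[4,1,3]
Step 9: ref 3 → HIT, frames=[4,1,3]
Step 10: ref 1 → HIT, frames=[4,1,3]
Step 11: ref 2 → FAULT (evict 4), frames=[2,1,3]
Step 12: ref 3 → HIT, frames=[2,1,3]
Total faults: 4

Answer: 4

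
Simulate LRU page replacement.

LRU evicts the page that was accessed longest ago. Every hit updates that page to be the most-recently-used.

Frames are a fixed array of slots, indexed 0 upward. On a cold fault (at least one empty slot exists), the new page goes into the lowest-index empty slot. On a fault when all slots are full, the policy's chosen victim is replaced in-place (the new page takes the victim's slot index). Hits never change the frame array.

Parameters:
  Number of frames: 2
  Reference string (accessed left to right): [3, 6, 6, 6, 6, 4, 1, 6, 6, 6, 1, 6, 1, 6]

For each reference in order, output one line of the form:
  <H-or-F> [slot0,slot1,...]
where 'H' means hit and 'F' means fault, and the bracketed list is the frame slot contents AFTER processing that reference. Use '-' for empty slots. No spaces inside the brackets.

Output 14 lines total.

F [3,-]
F [3,6]
H [3,6]
H [3,6]
H [3,6]
F [4,6]
F [4,1]
F [6,1]
H [6,1]
H [6,1]
H [6,1]
H [6,1]
H [6,1]
H [6,1]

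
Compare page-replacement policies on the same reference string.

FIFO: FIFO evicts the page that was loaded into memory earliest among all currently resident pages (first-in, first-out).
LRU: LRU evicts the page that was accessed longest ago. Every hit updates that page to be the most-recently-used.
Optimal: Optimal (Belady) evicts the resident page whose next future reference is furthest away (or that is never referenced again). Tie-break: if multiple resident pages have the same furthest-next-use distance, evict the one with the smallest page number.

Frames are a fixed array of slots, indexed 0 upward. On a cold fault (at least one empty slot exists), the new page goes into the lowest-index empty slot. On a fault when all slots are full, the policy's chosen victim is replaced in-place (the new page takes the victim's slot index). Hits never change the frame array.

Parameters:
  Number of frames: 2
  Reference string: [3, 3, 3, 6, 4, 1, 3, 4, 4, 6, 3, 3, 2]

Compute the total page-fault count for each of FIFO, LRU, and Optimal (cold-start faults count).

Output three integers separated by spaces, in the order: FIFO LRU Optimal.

Answer: 9 9 7

Derivation:
--- FIFO ---
  step 0: ref 3 -> FAULT, frames=[3,-] (faults so far: 1)
  step 1: ref 3 -> HIT, frames=[3,-] (faults so far: 1)
  step 2: ref 3 -> HIT, frames=[3,-] (faults so far: 1)
  step 3: ref 6 -> FAULT, frames=[3,6] (faults so far: 2)
  step 4: ref 4 -> FAULT, evict 3, frames=[4,6] (faults so far: 3)
  step 5: ref 1 -> FAULT, evict 6, frames=[4,1] (faults so far: 4)
  step 6: ref 3 -> FAULT, evict 4, frames=[3,1] (faults so far: 5)
  step 7: ref 4 -> FAULT, evict 1, frames=[3,4] (faults so far: 6)
  step 8: ref 4 -> HIT, frames=[3,4] (faults so far: 6)
  step 9: ref 6 -> FAULT, evict 3, frames=[6,4] (faults so far: 7)
  step 10: ref 3 -> FAULT, evict 4, frames=[6,3] (faults so far: 8)
  step 11: ref 3 -> HIT, frames=[6,3] (faults so far: 8)
  step 12: ref 2 -> FAULT, evict 6, frames=[2,3] (faults so far: 9)
  FIFO total faults: 9
--- LRU ---
  step 0: ref 3 -> FAULT, frames=[3,-] (faults so far: 1)
  step 1: ref 3 -> HIT, frames=[3,-] (faults so far: 1)
  step 2: ref 3 -> HIT, frames=[3,-] (faults so far: 1)
  step 3: ref 6 -> FAULT, frames=[3,6] (faults so far: 2)
  step 4: ref 4 -> FAULT, evict 3, frames=[4,6] (faults so far: 3)
  step 5: ref 1 -> FAULT, evict 6, frames=[4,1] (faults so far: 4)
  step 6: ref 3 -> FAULT, evict 4, frames=[3,1] (faults so far: 5)
  step 7: ref 4 -> FAULT, evict 1, frames=[3,4] (faults so far: 6)
  step 8: ref 4 -> HIT, frames=[3,4] (faults so far: 6)
  step 9: ref 6 -> FAULT, evict 3, frames=[6,4] (faults so far: 7)
  step 10: ref 3 -> FAULT, evict 4, frames=[6,3] (faults so far: 8)
  step 11: ref 3 -> HIT, frames=[6,3] (faults so far: 8)
  step 12: ref 2 -> FAULT, evict 6, frames=[2,3] (faults so far: 9)
  LRU total faults: 9
--- Optimal ---
  step 0: ref 3 -> FAULT, frames=[3,-] (faults so far: 1)
  step 1: ref 3 -> HIT, frames=[3,-] (faults so far: 1)
  step 2: ref 3 -> HIT, frames=[3,-] (faults so far: 1)
  step 3: ref 6 -> FAULT, frames=[3,6] (faults so far: 2)
  step 4: ref 4 -> FAULT, evict 6, frames=[3,4] (faults so far: 3)
  step 5: ref 1 -> FAULT, evict 4, frames=[3,1] (faults so far: 4)
  step 6: ref 3 -> HIT, frames=[3,1] (faults so far: 4)
  step 7: ref 4 -> FAULT, evict 1, frames=[3,4] (faults so far: 5)
  step 8: ref 4 -> HIT, frames=[3,4] (faults so far: 5)
  step 9: ref 6 -> FAULT, evict 4, frames=[3,6] (faults so far: 6)
  step 10: ref 3 -> HIT, frames=[3,6] (faults so far: 6)
  step 11: ref 3 -> HIT, frames=[3,6] (faults so far: 6)
  step 12: ref 2 -> FAULT, evict 3, frames=[2,6] (faults so far: 7)
  Optimal total faults: 7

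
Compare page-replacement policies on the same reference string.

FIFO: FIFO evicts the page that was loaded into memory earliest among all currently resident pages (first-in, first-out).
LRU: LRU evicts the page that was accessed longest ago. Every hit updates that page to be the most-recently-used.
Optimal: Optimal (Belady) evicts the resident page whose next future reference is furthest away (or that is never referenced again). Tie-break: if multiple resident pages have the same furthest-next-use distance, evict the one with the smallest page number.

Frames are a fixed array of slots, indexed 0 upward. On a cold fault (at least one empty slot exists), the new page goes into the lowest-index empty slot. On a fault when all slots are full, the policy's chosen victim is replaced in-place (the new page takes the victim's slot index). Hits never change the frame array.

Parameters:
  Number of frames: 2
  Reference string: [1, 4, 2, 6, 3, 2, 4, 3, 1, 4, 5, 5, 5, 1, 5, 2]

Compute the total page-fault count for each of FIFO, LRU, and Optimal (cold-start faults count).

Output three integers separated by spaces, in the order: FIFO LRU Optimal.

--- FIFO ---
  step 0: ref 1 -> FAULT, frames=[1,-] (faults so far: 1)
  step 1: ref 4 -> FAULT, frames=[1,4] (faults so far: 2)
  step 2: ref 2 -> FAULT, evict 1, frames=[2,4] (faults so far: 3)
  step 3: ref 6 -> FAULT, evict 4, frames=[2,6] (faults so far: 4)
  step 4: ref 3 -> FAULT, evict 2, frames=[3,6] (faults so far: 5)
  step 5: ref 2 -> FAULT, evict 6, frames=[3,2] (faults so far: 6)
  step 6: ref 4 -> FAULT, evict 3, frames=[4,2] (faults so far: 7)
  step 7: ref 3 -> FAULT, evict 2, frames=[4,3] (faults so far: 8)
  step 8: ref 1 -> FAULT, evict 4, frames=[1,3] (faults so far: 9)
  step 9: ref 4 -> FAULT, evict 3, frames=[1,4] (faults so far: 10)
  step 10: ref 5 -> FAULT, evict 1, frames=[5,4] (faults so far: 11)
  step 11: ref 5 -> HIT, frames=[5,4] (faults so far: 11)
  step 12: ref 5 -> HIT, frames=[5,4] (faults so far: 11)
  step 13: ref 1 -> FAULT, evict 4, frames=[5,1] (faults so far: 12)
  step 14: ref 5 -> HIT, frames=[5,1] (faults so far: 12)
  step 15: ref 2 -> FAULT, evict 5, frames=[2,1] (faults so far: 13)
  FIFO total faults: 13
--- LRU ---
  step 0: ref 1 -> FAULT, frames=[1,-] (faults so far: 1)
  step 1: ref 4 -> FAULT, frames=[1,4] (faults so far: 2)
  step 2: ref 2 -> FAULT, evict 1, frames=[2,4] (faults so far: 3)
  step 3: ref 6 -> FAULT, evict 4, frames=[2,6] (faults so far: 4)
  step 4: ref 3 -> FAULT, evict 2, frames=[3,6] (faults so far: 5)
  step 5: ref 2 -> FAULT, evict 6, frames=[3,2] (faults so far: 6)
  step 6: ref 4 -> FAULT, evict 3, frames=[4,2] (faults so far: 7)
  step 7: ref 3 -> FAULT, evict 2, frames=[4,3] (faults so far: 8)
  step 8: ref 1 -> FAULT, evict 4, frames=[1,3] (faults so far: 9)
  step 9: ref 4 -> FAULT, evict 3, frames=[1,4] (faults so far: 10)
  step 10: ref 5 -> FAULT, evict 1, frames=[5,4] (faults so far: 11)
  step 11: ref 5 -> HIT, frames=[5,4] (faults so far: 11)
  step 12: ref 5 -> HIT, frames=[5,4] (faults so far: 11)
  step 13: ref 1 -> FAULT, evict 4, frames=[5,1] (faults so far: 12)
  step 14: ref 5 -> HIT, frames=[5,1] (faults so far: 12)
  step 15: ref 2 -> FAULT, evict 1, frames=[5,2] (faults so far: 13)
  LRU total faults: 13
--- Optimal ---
  step 0: ref 1 -> FAULT, frames=[1,-] (faults so far: 1)
  step 1: ref 4 -> FAULT, frames=[1,4] (faults so far: 2)
  step 2: ref 2 -> FAULT, evict 1, frames=[2,4] (faults so far: 3)
  step 3: ref 6 -> FAULT, evict 4, frames=[2,6] (faults so far: 4)
  step 4: ref 3 -> FAULT, evict 6, frames=[2,3] (faults so far: 5)
  step 5: ref 2 -> HIT, frames=[2,3] (faults so far: 5)
  step 6: ref 4 -> FAULT, evict 2, frames=[4,3] (faults so far: 6)
  step 7: ref 3 -> HIT, frames=[4,3] (faults so far: 6)
  step 8: ref 1 -> FAULT, evict 3, frames=[4,1] (faults so far: 7)
  step 9: ref 4 -> HIT, frames=[4,1] (faults so far: 7)
  step 10: ref 5 -> FAULT, evict 4, frames=[5,1] (faults so far: 8)
  step 11: ref 5 -> HIT, frames=[5,1] (faults so far: 8)
  step 12: ref 5 -> HIT, frames=[5,1] (faults so far: 8)
  step 13: ref 1 -> HIT, frames=[5,1] (faults so far: 8)
  step 14: ref 5 -> HIT, frames=[5,1] (faults so far: 8)
  step 15: ref 2 -> FAULT, evict 1, frames=[5,2] (faults so far: 9)
  Optimal total faults: 9

Answer: 13 13 9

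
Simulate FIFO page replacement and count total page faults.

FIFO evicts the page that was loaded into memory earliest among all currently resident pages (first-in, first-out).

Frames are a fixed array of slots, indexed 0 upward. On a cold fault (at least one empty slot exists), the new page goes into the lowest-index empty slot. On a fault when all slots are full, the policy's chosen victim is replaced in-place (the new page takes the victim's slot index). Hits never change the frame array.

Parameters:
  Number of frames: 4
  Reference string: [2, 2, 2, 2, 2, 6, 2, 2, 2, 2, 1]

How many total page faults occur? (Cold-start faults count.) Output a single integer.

Answer: 3

Derivation:
Step 0: ref 2 → FAULT, frames=[2,-,-,-]
Step 1: ref 2 → HIT, frames=[2,-,-,-]
Step 2: ref 2 → HIT, frames=[2,-,-,-]
Step 3: ref 2 → HIT, frames=[2,-,-,-]
Step 4: ref 2 → HIT, frames=[2,-,-,-]
Step 5: ref 6 → FAULT, frames=[2,6,-,-]
Step 6: ref 2 → HIT, frames=[2,6,-,-]
Step 7: ref 2 → HIT, frames=[2,6,-,-]
Step 8: ref 2 → HIT, frames=[2,6,-,-]
Step 9: ref 2 → HIT, frames=[2,6,-,-]
Step 10: ref 1 → FAULT, frames=[2,6,1,-]
Total faults: 3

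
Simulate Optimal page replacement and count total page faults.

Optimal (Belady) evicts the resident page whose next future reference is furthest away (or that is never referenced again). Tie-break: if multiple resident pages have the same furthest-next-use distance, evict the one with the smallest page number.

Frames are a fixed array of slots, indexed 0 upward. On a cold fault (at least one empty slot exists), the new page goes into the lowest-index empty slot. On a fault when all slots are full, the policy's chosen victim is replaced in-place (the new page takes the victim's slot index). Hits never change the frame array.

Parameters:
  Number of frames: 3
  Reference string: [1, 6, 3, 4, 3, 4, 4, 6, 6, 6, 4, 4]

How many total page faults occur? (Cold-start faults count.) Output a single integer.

Step 0: ref 1 → FAULT, frames=[1,-,-]
Step 1: ref 6 → FAULT, frames=[1,6,-]
Step 2: ref 3 → FAULT, frames=[1,6,3]
Step 3: ref 4 → FAULT (evict 1), frames=[4,6,3]
Step 4: ref 3 → HIT, frames=[4,6,3]
Step 5: ref 4 → HIT, frames=[4,6,3]
Step 6: ref 4 → HIT, frames=[4,6,3]
Step 7: ref 6 → HIT, frames=[4,6,3]
Step 8: ref 6 → HIT, frames=[4,6,3]
Step 9: ref 6 → HIT, frames=[4,6,3]
Step 10: ref 4 → HIT, frames=[4,6,3]
Step 11: ref 4 → HIT, frames=[4,6,3]
Total faults: 4

Answer: 4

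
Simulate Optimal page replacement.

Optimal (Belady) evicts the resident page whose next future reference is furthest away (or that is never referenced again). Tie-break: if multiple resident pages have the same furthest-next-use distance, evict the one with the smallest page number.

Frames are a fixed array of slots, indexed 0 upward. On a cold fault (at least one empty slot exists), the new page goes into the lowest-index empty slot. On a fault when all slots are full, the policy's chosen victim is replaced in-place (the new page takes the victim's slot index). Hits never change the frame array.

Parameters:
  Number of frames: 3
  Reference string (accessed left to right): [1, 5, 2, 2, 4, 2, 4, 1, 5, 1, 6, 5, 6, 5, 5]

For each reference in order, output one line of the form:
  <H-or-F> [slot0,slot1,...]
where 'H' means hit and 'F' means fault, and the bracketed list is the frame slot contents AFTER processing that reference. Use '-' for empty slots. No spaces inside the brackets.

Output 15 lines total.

F [1,-,-]
F [1,5,-]
F [1,5,2]
H [1,5,2]
F [1,4,2]
H [1,4,2]
H [1,4,2]
H [1,4,2]
F [1,4,5]
H [1,4,5]
F [6,4,5]
H [6,4,5]
H [6,4,5]
H [6,4,5]
H [6,4,5]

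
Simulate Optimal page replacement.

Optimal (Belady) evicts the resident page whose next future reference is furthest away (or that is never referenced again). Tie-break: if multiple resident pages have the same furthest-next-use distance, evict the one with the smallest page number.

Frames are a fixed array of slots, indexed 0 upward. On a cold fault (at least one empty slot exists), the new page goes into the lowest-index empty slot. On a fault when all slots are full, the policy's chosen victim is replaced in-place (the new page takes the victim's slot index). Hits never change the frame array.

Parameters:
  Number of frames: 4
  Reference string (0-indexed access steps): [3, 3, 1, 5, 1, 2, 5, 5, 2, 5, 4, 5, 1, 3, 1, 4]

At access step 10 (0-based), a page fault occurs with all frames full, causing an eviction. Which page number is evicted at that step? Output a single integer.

Step 0: ref 3 -> FAULT, frames=[3,-,-,-]
Step 1: ref 3 -> HIT, frames=[3,-,-,-]
Step 2: ref 1 -> FAULT, frames=[3,1,-,-]
Step 3: ref 5 -> FAULT, frames=[3,1,5,-]
Step 4: ref 1 -> HIT, frames=[3,1,5,-]
Step 5: ref 2 -> FAULT, frames=[3,1,5,2]
Step 6: ref 5 -> HIT, frames=[3,1,5,2]
Step 7: ref 5 -> HIT, frames=[3,1,5,2]
Step 8: ref 2 -> HIT, frames=[3,1,5,2]
Step 9: ref 5 -> HIT, frames=[3,1,5,2]
Step 10: ref 4 -> FAULT, evict 2, frames=[3,1,5,4]
At step 10: evicted page 2

Answer: 2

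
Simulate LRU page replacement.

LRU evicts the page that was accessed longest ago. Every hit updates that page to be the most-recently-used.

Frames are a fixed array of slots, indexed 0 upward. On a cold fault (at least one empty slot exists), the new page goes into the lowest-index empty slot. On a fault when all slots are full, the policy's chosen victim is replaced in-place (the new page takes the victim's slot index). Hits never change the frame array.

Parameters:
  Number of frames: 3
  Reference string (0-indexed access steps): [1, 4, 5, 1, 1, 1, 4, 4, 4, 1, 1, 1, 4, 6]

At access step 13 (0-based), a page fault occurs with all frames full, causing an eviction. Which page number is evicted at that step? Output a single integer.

Answer: 5

Derivation:
Step 0: ref 1 -> FAULT, frames=[1,-,-]
Step 1: ref 4 -> FAULT, frames=[1,4,-]
Step 2: ref 5 -> FAULT, frames=[1,4,5]
Step 3: ref 1 -> HIT, frames=[1,4,5]
Step 4: ref 1 -> HIT, frames=[1,4,5]
Step 5: ref 1 -> HIT, frames=[1,4,5]
Step 6: ref 4 -> HIT, frames=[1,4,5]
Step 7: ref 4 -> HIT, frames=[1,4,5]
Step 8: ref 4 -> HIT, frames=[1,4,5]
Step 9: ref 1 -> HIT, frames=[1,4,5]
Step 10: ref 1 -> HIT, frames=[1,4,5]
Step 11: ref 1 -> HIT, frames=[1,4,5]
Step 12: ref 4 -> HIT, frames=[1,4,5]
Step 13: ref 6 -> FAULT, evict 5, frames=[1,4,6]
At step 13: evicted page 5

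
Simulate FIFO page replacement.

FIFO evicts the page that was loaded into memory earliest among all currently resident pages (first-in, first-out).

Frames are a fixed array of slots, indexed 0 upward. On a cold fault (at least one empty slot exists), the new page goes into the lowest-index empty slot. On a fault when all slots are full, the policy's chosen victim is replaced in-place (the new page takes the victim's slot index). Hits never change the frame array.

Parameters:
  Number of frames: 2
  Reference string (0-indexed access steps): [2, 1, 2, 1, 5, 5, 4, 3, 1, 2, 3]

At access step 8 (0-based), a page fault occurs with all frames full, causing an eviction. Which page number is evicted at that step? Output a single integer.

Answer: 4

Derivation:
Step 0: ref 2 -> FAULT, frames=[2,-]
Step 1: ref 1 -> FAULT, frames=[2,1]
Step 2: ref 2 -> HIT, frames=[2,1]
Step 3: ref 1 -> HIT, frames=[2,1]
Step 4: ref 5 -> FAULT, evict 2, frames=[5,1]
Step 5: ref 5 -> HIT, frames=[5,1]
Step 6: ref 4 -> FAULT, evict 1, frames=[5,4]
Step 7: ref 3 -> FAULT, evict 5, frames=[3,4]
Step 8: ref 1 -> FAULT, evict 4, frames=[3,1]
At step 8: evicted page 4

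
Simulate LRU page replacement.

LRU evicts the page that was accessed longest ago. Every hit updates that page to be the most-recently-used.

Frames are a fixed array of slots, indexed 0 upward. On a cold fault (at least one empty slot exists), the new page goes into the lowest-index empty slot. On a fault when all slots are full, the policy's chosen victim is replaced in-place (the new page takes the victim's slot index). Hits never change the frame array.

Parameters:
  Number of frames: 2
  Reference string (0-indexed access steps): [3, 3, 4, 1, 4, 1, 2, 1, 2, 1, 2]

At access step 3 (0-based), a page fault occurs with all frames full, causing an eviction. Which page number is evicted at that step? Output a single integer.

Answer: 3

Derivation:
Step 0: ref 3 -> FAULT, frames=[3,-]
Step 1: ref 3 -> HIT, frames=[3,-]
Step 2: ref 4 -> FAULT, frames=[3,4]
Step 3: ref 1 -> FAULT, evict 3, frames=[1,4]
At step 3: evicted page 3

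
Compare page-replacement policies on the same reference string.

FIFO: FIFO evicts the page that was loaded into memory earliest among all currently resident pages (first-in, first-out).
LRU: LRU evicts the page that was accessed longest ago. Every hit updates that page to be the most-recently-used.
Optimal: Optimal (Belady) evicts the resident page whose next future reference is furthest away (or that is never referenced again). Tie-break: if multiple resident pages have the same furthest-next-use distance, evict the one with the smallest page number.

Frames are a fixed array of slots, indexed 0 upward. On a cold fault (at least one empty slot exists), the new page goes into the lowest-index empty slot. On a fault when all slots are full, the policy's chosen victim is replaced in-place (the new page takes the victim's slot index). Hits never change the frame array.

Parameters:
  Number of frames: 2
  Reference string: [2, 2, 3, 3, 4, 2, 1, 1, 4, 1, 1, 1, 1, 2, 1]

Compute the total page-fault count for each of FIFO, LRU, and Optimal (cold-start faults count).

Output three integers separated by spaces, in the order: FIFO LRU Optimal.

--- FIFO ---
  step 0: ref 2 -> FAULT, frames=[2,-] (faults so far: 1)
  step 1: ref 2 -> HIT, frames=[2,-] (faults so far: 1)
  step 2: ref 3 -> FAULT, frames=[2,3] (faults so far: 2)
  step 3: ref 3 -> HIT, frames=[2,3] (faults so far: 2)
  step 4: ref 4 -> FAULT, evict 2, frames=[4,3] (faults so far: 3)
  step 5: ref 2 -> FAULT, evict 3, frames=[4,2] (faults so far: 4)
  step 6: ref 1 -> FAULT, evict 4, frames=[1,2] (faults so far: 5)
  step 7: ref 1 -> HIT, frames=[1,2] (faults so far: 5)
  step 8: ref 4 -> FAULT, evict 2, frames=[1,4] (faults so far: 6)
  step 9: ref 1 -> HIT, frames=[1,4] (faults so far: 6)
  step 10: ref 1 -> HIT, frames=[1,4] (faults so far: 6)
  step 11: ref 1 -> HIT, frames=[1,4] (faults so far: 6)
  step 12: ref 1 -> HIT, frames=[1,4] (faults so far: 6)
  step 13: ref 2 -> FAULT, evict 1, frames=[2,4] (faults so far: 7)
  step 14: ref 1 -> FAULT, evict 4, frames=[2,1] (faults so far: 8)
  FIFO total faults: 8
--- LRU ---
  step 0: ref 2 -> FAULT, frames=[2,-] (faults so far: 1)
  step 1: ref 2 -> HIT, frames=[2,-] (faults so far: 1)
  step 2: ref 3 -> FAULT, frames=[2,3] (faults so far: 2)
  step 3: ref 3 -> HIT, frames=[2,3] (faults so far: 2)
  step 4: ref 4 -> FAULT, evict 2, frames=[4,3] (faults so far: 3)
  step 5: ref 2 -> FAULT, evict 3, frames=[4,2] (faults so far: 4)
  step 6: ref 1 -> FAULT, evict 4, frames=[1,2] (faults so far: 5)
  step 7: ref 1 -> HIT, frames=[1,2] (faults so far: 5)
  step 8: ref 4 -> FAULT, evict 2, frames=[1,4] (faults so far: 6)
  step 9: ref 1 -> HIT, frames=[1,4] (faults so far: 6)
  step 10: ref 1 -> HIT, frames=[1,4] (faults so far: 6)
  step 11: ref 1 -> HIT, frames=[1,4] (faults so far: 6)
  step 12: ref 1 -> HIT, frames=[1,4] (faults so far: 6)
  step 13: ref 2 -> FAULT, evict 4, frames=[1,2] (faults so far: 7)
  step 14: ref 1 -> HIT, frames=[1,2] (faults so far: 7)
  LRU total faults: 7
--- Optimal ---
  step 0: ref 2 -> FAULT, frames=[2,-] (faults so far: 1)
  step 1: ref 2 -> HIT, frames=[2,-] (faults so far: 1)
  step 2: ref 3 -> FAULT, frames=[2,3] (faults so far: 2)
  step 3: ref 3 -> HIT, frames=[2,3] (faults so far: 2)
  step 4: ref 4 -> FAULT, evict 3, frames=[2,4] (faults so far: 3)
  step 5: ref 2 -> HIT, frames=[2,4] (faults so far: 3)
  step 6: ref 1 -> FAULT, evict 2, frames=[1,4] (faults so far: 4)
  step 7: ref 1 -> HIT, frames=[1,4] (faults so far: 4)
  step 8: ref 4 -> HIT, frames=[1,4] (faults so far: 4)
  step 9: ref 1 -> HIT, frames=[1,4] (faults so far: 4)
  step 10: ref 1 -> HIT, frames=[1,4] (faults so far: 4)
  step 11: ref 1 -> HIT, frames=[1,4] (faults so far: 4)
  step 12: ref 1 -> HIT, frames=[1,4] (faults so far: 4)
  step 13: ref 2 -> FAULT, evict 4, frames=[1,2] (faults so far: 5)
  step 14: ref 1 -> HIT, frames=[1,2] (faults so far: 5)
  Optimal total faults: 5

Answer: 8 7 5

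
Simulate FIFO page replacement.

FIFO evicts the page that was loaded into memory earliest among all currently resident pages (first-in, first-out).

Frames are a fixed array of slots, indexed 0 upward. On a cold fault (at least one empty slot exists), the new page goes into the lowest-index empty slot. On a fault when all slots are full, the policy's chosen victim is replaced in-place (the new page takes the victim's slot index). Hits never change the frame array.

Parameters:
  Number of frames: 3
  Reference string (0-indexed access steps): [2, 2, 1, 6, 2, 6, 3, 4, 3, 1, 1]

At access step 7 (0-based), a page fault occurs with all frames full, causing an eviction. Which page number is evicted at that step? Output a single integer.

Step 0: ref 2 -> FAULT, frames=[2,-,-]
Step 1: ref 2 -> HIT, frames=[2,-,-]
Step 2: ref 1 -> FAULT, frames=[2,1,-]
Step 3: ref 6 -> FAULT, frames=[2,1,6]
Step 4: ref 2 -> HIT, frames=[2,1,6]
Step 5: ref 6 -> HIT, frames=[2,1,6]
Step 6: ref 3 -> FAULT, evict 2, frames=[3,1,6]
Step 7: ref 4 -> FAULT, evict 1, frames=[3,4,6]
At step 7: evicted page 1

Answer: 1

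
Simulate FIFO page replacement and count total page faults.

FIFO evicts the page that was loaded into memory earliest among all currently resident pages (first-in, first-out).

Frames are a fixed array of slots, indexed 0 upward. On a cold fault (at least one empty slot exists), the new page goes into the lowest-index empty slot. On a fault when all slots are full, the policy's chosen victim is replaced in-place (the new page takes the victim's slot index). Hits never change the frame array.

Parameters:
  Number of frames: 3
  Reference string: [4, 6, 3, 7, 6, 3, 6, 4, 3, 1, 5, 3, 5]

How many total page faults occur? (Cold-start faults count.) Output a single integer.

Answer: 8

Derivation:
Step 0: ref 4 → FAULT, frames=[4,-,-]
Step 1: ref 6 → FAULT, frames=[4,6,-]
Step 2: ref 3 → FAULT, frames=[4,6,3]
Step 3: ref 7 → FAULT (evict 4), frames=[7,6,3]
Step 4: ref 6 → HIT, frames=[7,6,3]
Step 5: ref 3 → HIT, frames=[7,6,3]
Step 6: ref 6 → HIT, frames=[7,6,3]
Step 7: ref 4 → FAULT (evict 6), frames=[7,4,3]
Step 8: ref 3 → HIT, frames=[7,4,3]
Step 9: ref 1 → FAULT (evict 3), frames=[7,4,1]
Step 10: ref 5 → FAULT (evict 7), frames=[5,4,1]
Step 11: ref 3 → FAULT (evict 4), frames=[5,3,1]
Step 12: ref 5 → HIT, frames=[5,3,1]
Total faults: 8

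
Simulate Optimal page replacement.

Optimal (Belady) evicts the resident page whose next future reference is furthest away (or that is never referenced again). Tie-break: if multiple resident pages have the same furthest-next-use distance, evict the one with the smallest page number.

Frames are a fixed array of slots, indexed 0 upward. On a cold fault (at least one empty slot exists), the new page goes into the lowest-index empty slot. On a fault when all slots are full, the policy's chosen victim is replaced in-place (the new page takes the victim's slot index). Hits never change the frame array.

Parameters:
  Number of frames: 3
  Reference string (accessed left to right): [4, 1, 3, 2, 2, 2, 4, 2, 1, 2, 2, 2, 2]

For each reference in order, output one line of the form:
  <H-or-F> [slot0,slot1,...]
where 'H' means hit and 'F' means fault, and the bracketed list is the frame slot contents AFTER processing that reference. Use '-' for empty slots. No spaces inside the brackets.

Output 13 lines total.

F [4,-,-]
F [4,1,-]
F [4,1,3]
F [4,1,2]
H [4,1,2]
H [4,1,2]
H [4,1,2]
H [4,1,2]
H [4,1,2]
H [4,1,2]
H [4,1,2]
H [4,1,2]
H [4,1,2]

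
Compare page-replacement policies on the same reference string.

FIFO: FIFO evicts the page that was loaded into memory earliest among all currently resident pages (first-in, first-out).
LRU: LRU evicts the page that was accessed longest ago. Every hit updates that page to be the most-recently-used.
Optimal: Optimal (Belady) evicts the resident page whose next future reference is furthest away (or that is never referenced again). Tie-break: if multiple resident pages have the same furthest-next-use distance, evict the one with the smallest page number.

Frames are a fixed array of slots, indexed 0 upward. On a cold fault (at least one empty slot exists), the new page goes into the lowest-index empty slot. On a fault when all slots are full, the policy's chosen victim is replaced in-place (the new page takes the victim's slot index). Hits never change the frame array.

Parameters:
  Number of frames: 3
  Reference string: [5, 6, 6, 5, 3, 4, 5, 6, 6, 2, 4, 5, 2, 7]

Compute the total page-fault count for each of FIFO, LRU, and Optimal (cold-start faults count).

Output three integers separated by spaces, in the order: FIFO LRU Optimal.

--- FIFO ---
  step 0: ref 5 -> FAULT, frames=[5,-,-] (faults so far: 1)
  step 1: ref 6 -> FAULT, frames=[5,6,-] (faults so far: 2)
  step 2: ref 6 -> HIT, frames=[5,6,-] (faults so far: 2)
  step 3: ref 5 -> HIT, frames=[5,6,-] (faults so far: 2)
  step 4: ref 3 -> FAULT, frames=[5,6,3] (faults so far: 3)
  step 5: ref 4 -> FAULT, evict 5, frames=[4,6,3] (faults so far: 4)
  step 6: ref 5 -> FAULT, evict 6, frames=[4,5,3] (faults so far: 5)
  step 7: ref 6 -> FAULT, evict 3, frames=[4,5,6] (faults so far: 6)
  step 8: ref 6 -> HIT, frames=[4,5,6] (faults so far: 6)
  step 9: ref 2 -> FAULT, evict 4, frames=[2,5,6] (faults so far: 7)
  step 10: ref 4 -> FAULT, evict 5, frames=[2,4,6] (faults so far: 8)
  step 11: ref 5 -> FAULT, evict 6, frames=[2,4,5] (faults so far: 9)
  step 12: ref 2 -> HIT, frames=[2,4,5] (faults so far: 9)
  step 13: ref 7 -> FAULT, evict 2, frames=[7,4,5] (faults so far: 10)
  FIFO total faults: 10
--- LRU ---
  step 0: ref 5 -> FAULT, frames=[5,-,-] (faults so far: 1)
  step 1: ref 6 -> FAULT, frames=[5,6,-] (faults so far: 2)
  step 2: ref 6 -> HIT, frames=[5,6,-] (faults so far: 2)
  step 3: ref 5 -> HIT, frames=[5,6,-] (faults so far: 2)
  step 4: ref 3 -> FAULT, frames=[5,6,3] (faults so far: 3)
  step 5: ref 4 -> FAULT, evict 6, frames=[5,4,3] (faults so far: 4)
  step 6: ref 5 -> HIT, frames=[5,4,3] (faults so far: 4)
  step 7: ref 6 -> FAULT, evict 3, frames=[5,4,6] (faults so far: 5)
  step 8: ref 6 -> HIT, frames=[5,4,6] (faults so far: 5)
  step 9: ref 2 -> FAULT, evict 4, frames=[5,2,6] (faults so far: 6)
  step 10: ref 4 -> FAULT, evict 5, frames=[4,2,6] (faults so far: 7)
  step 11: ref 5 -> FAULT, evict 6, frames=[4,2,5] (faults so far: 8)
  step 12: ref 2 -> HIT, frames=[4,2,5] (faults so far: 8)
  step 13: ref 7 -> FAULT, evict 4, frames=[7,2,5] (faults so far: 9)
  LRU total faults: 9
--- Optimal ---
  step 0: ref 5 -> FAULT, frames=[5,-,-] (faults so far: 1)
  step 1: ref 6 -> FAULT, frames=[5,6,-] (faults so far: 2)
  step 2: ref 6 -> HIT, frames=[5,6,-] (faults so far: 2)
  step 3: ref 5 -> HIT, frames=[5,6,-] (faults so far: 2)
  step 4: ref 3 -> FAULT, frames=[5,6,3] (faults so far: 3)
  step 5: ref 4 -> FAULT, evict 3, frames=[5,6,4] (faults so far: 4)
  step 6: ref 5 -> HIT, frames=[5,6,4] (faults so far: 4)
  step 7: ref 6 -> HIT, frames=[5,6,4] (faults so far: 4)
  step 8: ref 6 -> HIT, frames=[5,6,4] (faults so far: 4)
  step 9: ref 2 -> FAULT, evict 6, frames=[5,2,4] (faults so far: 5)
  step 10: ref 4 -> HIT, frames=[5,2,4] (faults so far: 5)
  step 11: ref 5 -> HIT, frames=[5,2,4] (faults so far: 5)
  step 12: ref 2 -> HIT, frames=[5,2,4] (faults so far: 5)
  step 13: ref 7 -> FAULT, evict 2, frames=[5,7,4] (faults so far: 6)
  Optimal total faults: 6

Answer: 10 9 6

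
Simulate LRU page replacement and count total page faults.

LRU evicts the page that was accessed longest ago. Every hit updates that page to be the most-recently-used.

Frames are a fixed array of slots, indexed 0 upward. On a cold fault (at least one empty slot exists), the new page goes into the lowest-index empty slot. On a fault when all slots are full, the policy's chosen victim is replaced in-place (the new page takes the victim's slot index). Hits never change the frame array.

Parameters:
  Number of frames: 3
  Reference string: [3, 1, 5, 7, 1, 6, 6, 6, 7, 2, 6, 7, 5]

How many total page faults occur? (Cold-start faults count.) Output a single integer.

Answer: 7

Derivation:
Step 0: ref 3 → FAULT, frames=[3,-,-]
Step 1: ref 1 → FAULT, frames=[3,1,-]
Step 2: ref 5 → FAULT, frames=[3,1,5]
Step 3: ref 7 → FAULT (evict 3), frames=[7,1,5]
Step 4: ref 1 → HIT, frames=[7,1,5]
Step 5: ref 6 → FAULT (evict 5), frames=[7,1,6]
Step 6: ref 6 → HIT, frames=[7,1,6]
Step 7: ref 6 → HIT, frames=[7,1,6]
Step 8: ref 7 → HIT, frames=[7,1,6]
Step 9: ref 2 → FAULT (evict 1), frames=[7,2,6]
Step 10: ref 6 → HIT, frames=[7,2,6]
Step 11: ref 7 → HIT, frames=[7,2,6]
Step 12: ref 5 → FAULT (evict 2), frames=[7,5,6]
Total faults: 7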